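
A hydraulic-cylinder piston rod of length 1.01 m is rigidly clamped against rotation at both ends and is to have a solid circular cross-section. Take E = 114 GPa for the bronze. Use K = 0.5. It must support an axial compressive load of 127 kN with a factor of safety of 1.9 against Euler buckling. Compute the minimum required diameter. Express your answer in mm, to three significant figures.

d ≈ 32.5 mm

Required P_cr = n·P = 1.9 × 127 = 241.3 kN
L_e = K·L = 0.5 × 1.01 = 0.5050 m
Required I = P_cr·L_e²/(π²E) = 2.413×10^5 × 0.5050² / (π² × 1.14×10^11) = 5.469×10^-8 m⁴
I_req = 5.469×10^4 mm⁴
Solid circle: I = πd⁴/64  ⇒  d = (64I/π)^(1/4) = (64×5.469×10^4/π)^(1/4) = 32.5 mm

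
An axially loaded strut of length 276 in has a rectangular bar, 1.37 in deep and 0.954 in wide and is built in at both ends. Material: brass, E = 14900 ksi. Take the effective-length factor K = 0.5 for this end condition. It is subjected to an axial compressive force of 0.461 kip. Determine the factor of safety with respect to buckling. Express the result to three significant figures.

Buckling occurs about the weak axis: I_min = h·b³/12 with b = 0.954 in (the shorter side).
I_min = 1.37×0.954³/12 = 9.913×10^-2 in⁴
Effective length L_e = K·L = 0.5 × 276 = 138.0 in
P_cr = π²EI / L_e² = π² × 14900×10³ × 9.913×10^-2 / 138.0² = 765.4 lb
Factor of safety n = P_cr / P = 0.76544 / 0.461 = 1.66

n ≈ 1.66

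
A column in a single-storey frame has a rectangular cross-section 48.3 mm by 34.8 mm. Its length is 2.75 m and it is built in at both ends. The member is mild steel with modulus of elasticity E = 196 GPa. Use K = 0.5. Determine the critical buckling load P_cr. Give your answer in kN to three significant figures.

P_cr ≈ 174 kN

Buckling occurs about the weak axis: I_min = h·b³/12 with b = 34.8 mm (the shorter side).
I_min = 48.3×34.8³/12 = 1.696×10^5 mm⁴
I = 1.696×10^5 mm⁴ = 1.696×10^-7 m⁴
Effective length L_e = K·L = 0.5 × 2.75 = 1.375 m
P_cr = π²EI / L_e² = π² × 196×10⁹ × 1.696×10^-7 / 1.375² = 1.736×10^5 N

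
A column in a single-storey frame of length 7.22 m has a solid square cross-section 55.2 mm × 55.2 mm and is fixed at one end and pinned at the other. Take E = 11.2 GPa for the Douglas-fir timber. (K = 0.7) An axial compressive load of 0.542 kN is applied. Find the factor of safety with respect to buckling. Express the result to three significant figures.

I = a⁴/12 = 55.2⁴/12 = 7.737×10^5 mm⁴
I = 7.737×10^5 mm⁴ = 7.737×10^-7 m⁴
Effective length L_e = K·L = 0.7 × 7.22 = 5.054 m
P_cr = π²EI / L_e² = π² × 11.2×10⁹ × 7.737×10^-7 / 5.054² = 3.348×10^3 N
Factor of safety n = P_cr / P = 3.3483 / 0.542 = 6.18

n ≈ 6.18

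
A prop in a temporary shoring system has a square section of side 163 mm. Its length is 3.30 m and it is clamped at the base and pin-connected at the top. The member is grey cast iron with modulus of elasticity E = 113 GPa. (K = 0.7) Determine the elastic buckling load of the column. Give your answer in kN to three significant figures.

I = a⁴/12 = 163⁴/12 = 5.883×10^7 mm⁴
I = 5.883×10^7 mm⁴ = 5.883×10^-5 m⁴
Effective length L_e = K·L = 0.7 × 3.30 = 2.310 m
P_cr = π²EI / L_e² = π² × 113×10⁹ × 5.883×10^-5 / 2.310² = 1.229×10^7 N

P_cr ≈ 12300 kN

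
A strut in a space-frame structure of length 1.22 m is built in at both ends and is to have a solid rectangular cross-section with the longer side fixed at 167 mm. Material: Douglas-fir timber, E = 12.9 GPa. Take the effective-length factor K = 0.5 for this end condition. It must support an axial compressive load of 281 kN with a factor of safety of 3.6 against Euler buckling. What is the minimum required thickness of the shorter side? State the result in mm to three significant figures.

Required P_cr = n·P = 3.6 × 281 = 1012 kN
L_e = K·L = 0.5 × 1.22 = 0.6100 m
Required I = P_cr·L_e²/(π²E) = 1.012×10^6 × 0.6100² / (π² × 1.29×10^10) = 2.957×10^-6 m⁴
I_req = 2.957×10^6 mm⁴
Rectangle, weak axis: I_min = h·b³/12 with h = 167 mm fixed  ⇒  b = (12I/h)^(1/3) = 59.7 mm

b ≈ 59.7 mm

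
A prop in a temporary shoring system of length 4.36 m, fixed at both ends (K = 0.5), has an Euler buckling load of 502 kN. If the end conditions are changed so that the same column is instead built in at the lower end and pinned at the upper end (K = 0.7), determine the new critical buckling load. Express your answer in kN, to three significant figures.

P_cr ≈ 256 kN

P_cr ∝ 1/K², so P_cr,new = P_cr,old × (K_old/K_new)² = 502 × (0.5/0.7)²
= 502 × 0.5102 = 256 kN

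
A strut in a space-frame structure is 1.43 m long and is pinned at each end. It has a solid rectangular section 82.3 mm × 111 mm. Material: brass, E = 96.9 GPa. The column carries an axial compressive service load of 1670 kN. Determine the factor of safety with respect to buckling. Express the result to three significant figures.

Buckling occurs about the weak axis: I_min = h·b³/12 with b = 82.3 mm (the shorter side).
I_min = 111×82.3³/12 = 5.156×10^6 mm⁴
I = 5.156×10^6 mm⁴ = 5.156×10^-6 m⁴
Effective length L_e = K·L = 1 × 1.43 = 1.430 m
P_cr = π²EI / L_e² = π² × 96.9×10⁹ × 5.156×10^-6 / 1.430² = 2.412×10^6 N
Factor of safety n = P_cr / P = 2411.5 / 1670 = 1.44

n ≈ 1.44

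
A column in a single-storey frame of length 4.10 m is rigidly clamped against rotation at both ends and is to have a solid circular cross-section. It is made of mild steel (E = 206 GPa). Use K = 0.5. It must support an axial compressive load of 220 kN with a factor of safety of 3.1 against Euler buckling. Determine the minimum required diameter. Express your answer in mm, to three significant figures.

d ≈ 73.2 mm

Required P_cr = n·P = 3.1 × 220 = 682.0 kN
L_e = K·L = 0.5 × 4.10 = 2.050 m
Required I = P_cr·L_e²/(π²E) = 6.820×10^5 × 2.050² / (π² × 2.06×10^11) = 1.410×10^-6 m⁴
I_req = 1.410×10^6 mm⁴
Solid circle: I = πd⁴/64  ⇒  d = (64I/π)^(1/4) = (64×1.410×10^6/π)^(1/4) = 73.2 mm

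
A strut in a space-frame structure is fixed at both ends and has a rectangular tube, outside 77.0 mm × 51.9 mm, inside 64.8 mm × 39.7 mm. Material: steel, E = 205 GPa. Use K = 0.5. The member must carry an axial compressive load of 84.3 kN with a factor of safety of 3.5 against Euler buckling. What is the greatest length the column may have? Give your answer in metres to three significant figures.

Weak-axis I_min = (h_o·b_o³ − h_i·b_i³)/12 with b_o = 51.9, b_i = 39.70 mm (shorter outer/inner sides).
I_min = (77.0×51.9³ − 64.80×39.70³)/12 = 5.592×10^5 mm⁴
I = 5.592×10^-7 m⁴
Required critical load P_cr = n·P = 3.5 × 84.3 = 295.0 kN = 2.950×10^5 N
From P_cr = π²EI/(K·L)²:  L = (1/K)·√(π²EI/P_cr) = (1/0.5)·√(π²×2.05×10^11×5.592×10^-7/2.950×10^5)
L = 3.92 m

L_max ≈ 3.92 m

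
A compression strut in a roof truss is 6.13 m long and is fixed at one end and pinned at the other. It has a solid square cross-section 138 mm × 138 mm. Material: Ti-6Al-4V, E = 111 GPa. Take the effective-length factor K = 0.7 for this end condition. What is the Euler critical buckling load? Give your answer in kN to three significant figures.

I = a⁴/12 = 138⁴/12 = 3.022×10^7 mm⁴
I = 3.022×10^7 mm⁴ = 3.022×10^-5 m⁴
Effective length L_e = K·L = 0.7 × 6.13 = 4.291 m
P_cr = π²EI / L_e² = π² × 111×10⁹ × 3.022×10^-5 / 4.291² = 1.798×10^6 N

P_cr ≈ 1800 kN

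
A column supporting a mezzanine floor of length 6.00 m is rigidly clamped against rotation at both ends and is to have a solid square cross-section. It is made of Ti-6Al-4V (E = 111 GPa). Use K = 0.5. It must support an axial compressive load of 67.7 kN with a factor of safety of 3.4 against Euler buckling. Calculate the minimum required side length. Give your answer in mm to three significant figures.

Required P_cr = n·P = 3.4 × 67.7 = 230.2 kN
L_e = K·L = 0.5 × 6.00 = 3.000 m
Required I = P_cr·L_e²/(π²E) = 2.302×10^5 × 3.000² / (π² × 1.11×10^11) = 1.891×10^-6 m⁴
I_req = 1.891×10^6 mm⁴
Solid square: I = a⁴/12  ⇒  a = (12I)^(1/4) = (12×1.891×10^6)^(1/4) = 69.0 mm

a ≈ 69.0 mm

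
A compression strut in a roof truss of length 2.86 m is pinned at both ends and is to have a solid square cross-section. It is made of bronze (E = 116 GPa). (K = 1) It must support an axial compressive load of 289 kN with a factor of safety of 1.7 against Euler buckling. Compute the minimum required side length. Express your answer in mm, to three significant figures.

Required P_cr = n·P = 1.7 × 289 = 491.3 kN
L_e = K·L = 1 × 2.86 = 2.860 m
Required I = P_cr·L_e²/(π²E) = 4.913×10^5 × 2.860² / (π² × 1.16×10^11) = 3.510×10^-6 m⁴
I_req = 3.510×10^6 mm⁴
Solid square: I = a⁴/12  ⇒  a = (12I)^(1/4) = (12×3.510×10^6)^(1/4) = 80.6 mm

a ≈ 80.6 mm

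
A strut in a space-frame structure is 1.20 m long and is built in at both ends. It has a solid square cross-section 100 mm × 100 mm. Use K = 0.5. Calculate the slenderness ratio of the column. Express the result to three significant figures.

For a square r = a/√12 = 100/√12 = 28.87 mm
L_e = K·L = 0.5 × 1.20 m = 0.6000 m = 600.00 mm
λ = L_e / r_min = 600.00 / 28.87 = 20.8

λ ≈ 20.8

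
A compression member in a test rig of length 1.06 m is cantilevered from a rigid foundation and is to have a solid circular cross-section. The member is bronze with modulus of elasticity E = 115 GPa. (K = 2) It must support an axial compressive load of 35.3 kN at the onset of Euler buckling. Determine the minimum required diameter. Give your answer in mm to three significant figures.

d ≈ 41.1 mm

L_e = K·L = 2 × 1.06 = 2.120 m
Required I = P_cr·L_e²/(π²E) = 3.530×10^4 × 2.120² / (π² × 1.15×10^11) = 1.398×10^-7 m⁴
I_req = 1.398×10^5 mm⁴
Solid circle: I = πd⁴/64  ⇒  d = (64I/π)^(1/4) = (64×1.398×10^5/π)^(1/4) = 41.1 mm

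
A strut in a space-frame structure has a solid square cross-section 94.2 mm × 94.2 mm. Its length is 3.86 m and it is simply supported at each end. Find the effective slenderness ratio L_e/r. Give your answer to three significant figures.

λ ≈ 142

I = a⁴/12 = 94.2⁴/12 = 6.562×10^6 mm⁴
A = 8.874×10^3 mm²;  r_min = √(I/A) = √(6.562×10^6/8.874×10^3) = 27.19 mm
L_e = K·L = 1 × 3.86 m = 3.860 m = 3860.0 mm
λ = L_e / r_min = 3860.0 / 27.19 = 142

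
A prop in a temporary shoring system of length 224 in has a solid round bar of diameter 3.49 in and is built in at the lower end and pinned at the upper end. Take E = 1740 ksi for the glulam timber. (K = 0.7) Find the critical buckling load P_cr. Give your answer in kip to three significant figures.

P_cr ≈ 5.09 kip

I = πd⁴/64 = π×3.49⁴/64 = 7.282 in⁴
Effective length L_e = K·L = 0.7 × 224 = 156.8 in
P_cr = π²EI / L_e² = π² × 1740×10³ × 7.282 / 156.8² = 5.087×10^3 lb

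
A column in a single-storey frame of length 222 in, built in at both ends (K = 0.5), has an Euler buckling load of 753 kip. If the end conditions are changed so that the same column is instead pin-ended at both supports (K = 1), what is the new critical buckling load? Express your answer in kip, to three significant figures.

P_cr ≈ 188 kip

P_cr ∝ 1/K², so P_cr,new = P_cr,old × (K_old/K_new)² = 753 × (0.5/1)²
= 753 × 0.2500 = 188 kip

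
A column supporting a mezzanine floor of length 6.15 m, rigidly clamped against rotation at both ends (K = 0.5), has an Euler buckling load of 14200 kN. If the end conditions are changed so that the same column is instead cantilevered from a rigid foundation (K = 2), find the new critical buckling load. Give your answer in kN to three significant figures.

P_cr ∝ 1/K², so P_cr,new = P_cr,old × (K_old/K_new)² = 14200 × (0.5/2)²
= 14200 × 0.06250 = 888 kN

P_cr ≈ 888 kN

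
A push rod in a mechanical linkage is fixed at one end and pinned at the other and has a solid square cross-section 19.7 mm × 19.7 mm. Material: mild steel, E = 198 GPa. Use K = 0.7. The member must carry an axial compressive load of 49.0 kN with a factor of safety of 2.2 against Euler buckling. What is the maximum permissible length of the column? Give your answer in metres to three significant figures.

L_max ≈ 0.681 m

I = a⁴/12 = 19.7⁴/12 = 1.255×10^4 mm⁴
I = 1.255×10^-8 m⁴
Required critical load P_cr = n·P = 2.2 × 49.0 = 107.8 kN = 1.078×10^5 N
From P_cr = π²EI/(K·L)²:  L = (1/K)·√(π²EI/P_cr) = (1/0.7)·√(π²×1.98×10^11×1.255×10^-8/1.078×10^5)
L = 0.681 m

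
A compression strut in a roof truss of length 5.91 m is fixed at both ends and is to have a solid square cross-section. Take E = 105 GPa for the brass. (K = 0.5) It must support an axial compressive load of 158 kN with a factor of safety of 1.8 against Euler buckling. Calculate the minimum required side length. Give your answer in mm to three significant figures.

a ≈ 73.2 mm

Required P_cr = n·P = 1.8 × 158 = 284.4 kN
L_e = K·L = 0.5 × 5.91 = 2.955 m
Required I = P_cr·L_e²/(π²E) = 2.844×10^5 × 2.955² / (π² × 1.05×10^11) = 2.396×10^-6 m⁴
I_req = 2.396×10^6 mm⁴
Solid square: I = a⁴/12  ⇒  a = (12I)^(1/4) = (12×2.396×10^6)^(1/4) = 73.2 mm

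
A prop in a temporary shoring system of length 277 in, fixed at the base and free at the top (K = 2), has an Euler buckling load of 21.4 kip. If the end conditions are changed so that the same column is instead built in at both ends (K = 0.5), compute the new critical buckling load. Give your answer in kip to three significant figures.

P_cr ≈ 342 kip

P_cr ∝ 1/K², so P_cr,new = P_cr,old × (K_old/K_new)² = 21.4 × (2/0.5)²
= 21.4 × 16.00 = 342 kip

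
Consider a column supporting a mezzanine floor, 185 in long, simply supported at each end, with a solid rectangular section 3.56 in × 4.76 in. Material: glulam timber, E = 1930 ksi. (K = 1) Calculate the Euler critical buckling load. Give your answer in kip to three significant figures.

Buckling occurs about the weak axis: I_min = h·b³/12 with b = 3.56 in (the shorter side).
I_min = 4.76×3.56³/12 = 17.90 in⁴
Effective length L_e = K·L = 1 × 185 = 185.0 in
P_cr = π²EI / L_e² = π² × 1930×10³ × 17.90 / 185.0² = 9.961×10^3 lb

P_cr ≈ 9.96 kip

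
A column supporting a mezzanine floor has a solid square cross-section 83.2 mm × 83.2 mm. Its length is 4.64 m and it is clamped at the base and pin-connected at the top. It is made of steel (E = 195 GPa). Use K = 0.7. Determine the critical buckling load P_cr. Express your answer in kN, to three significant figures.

I = a⁴/12 = 83.2⁴/12 = 3.993×10^6 mm⁴
I = 3.993×10^6 mm⁴ = 3.993×10^-6 m⁴
Effective length L_e = K·L = 0.7 × 4.64 = 3.248 m
P_cr = π²EI / L_e² = π² × 195×10⁹ × 3.993×10^-6 / 3.248² = 7.285×10^5 N

P_cr ≈ 728 kN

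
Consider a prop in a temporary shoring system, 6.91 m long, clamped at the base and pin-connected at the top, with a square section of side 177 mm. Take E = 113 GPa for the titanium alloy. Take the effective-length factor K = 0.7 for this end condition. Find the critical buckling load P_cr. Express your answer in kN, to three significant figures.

I = a⁴/12 = 177⁴/12 = 8.179×10^7 mm⁴
I = 8.179×10^7 mm⁴ = 8.179×10^-5 m⁴
Effective length L_e = K·L = 0.7 × 6.91 = 4.837 m
P_cr = π²EI / L_e² = π² × 113×10⁹ × 8.179×10^-5 / 4.837² = 3.899×10^6 N

P_cr ≈ 3900 kN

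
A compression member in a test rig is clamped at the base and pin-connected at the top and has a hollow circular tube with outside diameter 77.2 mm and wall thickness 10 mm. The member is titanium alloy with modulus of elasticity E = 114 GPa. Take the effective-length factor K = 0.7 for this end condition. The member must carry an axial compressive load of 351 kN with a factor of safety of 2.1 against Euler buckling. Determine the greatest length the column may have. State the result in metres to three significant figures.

L_max ≈ 1.95 m

Inner diameter d_i = 77.2 − 2×10 = 57.20 mm
I = π(d_o⁴ − d_i⁴)/64 = π(77.2⁴ − 57.20⁴)/64 = 1.218×10^6 mm⁴
I = 1.218×10^-6 m⁴
Required critical load P_cr = n·P = 2.1 × 351 = 737.1 kN = 7.371×10^5 N
From P_cr = π²EI/(K·L)²:  L = (1/K)·√(π²EI/P_cr) = (1/0.7)·√(π²×1.14×10^11×1.218×10^-6/7.371×10^5)
L = 1.95 m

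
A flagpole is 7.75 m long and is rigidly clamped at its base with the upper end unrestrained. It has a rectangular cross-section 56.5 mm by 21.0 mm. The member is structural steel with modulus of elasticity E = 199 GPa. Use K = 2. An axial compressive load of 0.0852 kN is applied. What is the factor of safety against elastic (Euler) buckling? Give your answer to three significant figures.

n ≈ 4.18

Buckling occurs about the weak axis: I_min = h·b³/12 with b = 21.0 mm (the shorter side).
I_min = 56.5×21.0³/12 = 4.360×10^4 mm⁴
I = 4.360×10^4 mm⁴ = 4.360×10^-8 m⁴
Effective length L_e = K·L = 2 × 7.75 = 15.50 m
P_cr = π²EI / L_e² = π² × 199×10⁹ × 4.360×10^-8 / 15.50² = 356.5 N
Factor of safety n = P_cr / P = 0.35646 / 0.0852 = 4.18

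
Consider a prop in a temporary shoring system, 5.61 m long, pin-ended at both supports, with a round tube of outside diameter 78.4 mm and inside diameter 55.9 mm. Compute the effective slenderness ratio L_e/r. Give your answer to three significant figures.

λ ≈ 233

d_o = 78.4 mm, d_i = 55.9 mm
I = π(d_o⁴ − d_i⁴)/64 = π(78.4⁴ − 55.90⁴)/64 = 1.375×10^6 mm⁴
A = 2.373×10^3 mm²;  r_min = √(I/A) = √(1.375×10^6/2.373×10^3) = 24.07 mm
L_e = K·L = 1 × 5.61 m = 5.610 m = 5610.0 mm
λ = L_e / r_min = 5610.0 / 24.07 = 233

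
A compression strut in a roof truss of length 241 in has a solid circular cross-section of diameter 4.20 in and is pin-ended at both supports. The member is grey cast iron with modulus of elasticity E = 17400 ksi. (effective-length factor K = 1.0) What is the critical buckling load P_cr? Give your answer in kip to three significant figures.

I = πd⁴/64 = π×4.20⁴/64 = 15.27 in⁴
Effective length L_e = K·L = 1 × 241 = 241.0 in
P_cr = π²EI / L_e² = π² × 17400×10³ × 15.27 / 241.0² = 4.516×10^4 lb

P_cr ≈ 45.2 kip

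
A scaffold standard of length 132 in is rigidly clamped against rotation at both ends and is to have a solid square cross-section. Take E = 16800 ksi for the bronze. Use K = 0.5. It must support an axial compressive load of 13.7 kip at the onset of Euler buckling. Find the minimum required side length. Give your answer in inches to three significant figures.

L_e = K·L = 0.5 × 132 = 66.00 in
Required I = P_cr·L_e²/(π²E) = 1.370×10^4 × 66.00² / (π² × 1.68×10^7) = 0.3599 in⁴
Solid square: I = a⁴/12  ⇒  a = (12I)^(1/4) = (12×0.3599)^(1/4) = 1.44 in

a ≈ 1.44 in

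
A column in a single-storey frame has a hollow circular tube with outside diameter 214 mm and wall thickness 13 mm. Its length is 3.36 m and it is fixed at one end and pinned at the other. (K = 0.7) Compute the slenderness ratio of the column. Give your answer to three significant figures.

Inner diameter d_i = 214 − 2×13 = 188.0 mm
I = π(d_o⁴ − d_i⁴)/64 = π(214⁴ − 188.0⁴)/64 = 4.163×10^7 mm⁴
A = 8.209×10^3 mm²;  r_min = √(I/A) = √(4.163×10^7/8.209×10^3) = 71.21 mm
L_e = K·L = 0.7 × 3.36 m = 2.352 m = 2352.0 mm
λ = L_e / r_min = 2352.0 / 71.21 = 33.0

λ ≈ 33.0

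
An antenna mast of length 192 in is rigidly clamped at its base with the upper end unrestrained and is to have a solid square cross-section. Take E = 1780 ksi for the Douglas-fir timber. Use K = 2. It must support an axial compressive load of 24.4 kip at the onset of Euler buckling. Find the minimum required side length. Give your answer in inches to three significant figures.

L_e = K·L = 2 × 192 = 384.0 in
Required I = P_cr·L_e²/(π²E) = 2.440×10^4 × 384.0² / (π² × 1.78×10^6) = 204.8 in⁴
Solid square: I = a⁴/12  ⇒  a = (12I)^(1/4) = (12×204.8)^(1/4) = 7.04 in

a ≈ 7.04 in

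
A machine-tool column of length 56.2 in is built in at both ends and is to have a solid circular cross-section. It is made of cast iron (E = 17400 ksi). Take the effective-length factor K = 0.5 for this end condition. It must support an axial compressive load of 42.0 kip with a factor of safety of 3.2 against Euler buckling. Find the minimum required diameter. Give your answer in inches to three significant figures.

Required P_cr = n·P = 3.2 × 42.0 = 134.4 kip
L_e = K·L = 0.5 × 56.2 = 28.10 in
Required I = P_cr·L_e²/(π²E) = 1.344×10^5 × 28.10² / (π² × 1.74×10^7) = 0.6180 in⁴
Solid circle: I = πd⁴/64  ⇒  d = (64I/π)^(1/4) = (64×0.6180/π)^(1/4) = 1.88 in

d ≈ 1.88 in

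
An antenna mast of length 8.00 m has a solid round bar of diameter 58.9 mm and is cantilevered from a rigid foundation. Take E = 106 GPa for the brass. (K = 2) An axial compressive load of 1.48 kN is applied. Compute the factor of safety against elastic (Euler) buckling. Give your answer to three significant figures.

n ≈ 1.63

I = πd⁴/64 = π×58.9⁴/64 = 5.908×10^5 mm⁴
I = 5.908×10^5 mm⁴ = 5.908×10^-7 m⁴
Effective length L_e = K·L = 2 × 8.00 = 16.00 m
P_cr = π²EI / L_e² = π² × 106×10⁹ × 5.908×10^-7 / 16.00² = 2.414×10^3 N
Factor of safety n = P_cr / P = 2.4143 / 1.48 = 1.63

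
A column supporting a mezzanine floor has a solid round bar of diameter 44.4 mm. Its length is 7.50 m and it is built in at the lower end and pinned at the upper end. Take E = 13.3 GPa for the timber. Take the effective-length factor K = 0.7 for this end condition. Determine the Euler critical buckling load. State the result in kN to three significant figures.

I = πd⁴/64 = π×44.4⁴/64 = 1.908×10^5 mm⁴
I = 1.908×10^5 mm⁴ = 1.908×10^-7 m⁴
Effective length L_e = K·L = 0.7 × 7.50 = 5.250 m
P_cr = π²EI / L_e² = π² × 13.3×10⁹ × 1.908×10^-7 / 5.250² = 908.5 N

P_cr ≈ 0.909 kN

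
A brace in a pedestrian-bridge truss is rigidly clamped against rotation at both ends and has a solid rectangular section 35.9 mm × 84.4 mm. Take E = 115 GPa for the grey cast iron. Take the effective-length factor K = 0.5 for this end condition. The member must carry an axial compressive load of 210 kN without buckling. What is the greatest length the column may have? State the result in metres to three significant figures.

Buckling occurs about the weak axis: I_min = h·b³/12 with b = 35.9 mm (the shorter side).
I_min = 84.4×35.9³/12 = 3.254×10^5 mm⁴
I = 3.254×10^-7 m⁴
At the buckling limit P_cr = P = 2.100×10^5 N
From P_cr = π²EI/(K·L)²:  L = (1/K)·√(π²EI/P_cr) = (1/0.5)·√(π²×1.15×10^11×3.254×10^-7/2.100×10^5)
L = 2.65 m

L_max ≈ 2.65 m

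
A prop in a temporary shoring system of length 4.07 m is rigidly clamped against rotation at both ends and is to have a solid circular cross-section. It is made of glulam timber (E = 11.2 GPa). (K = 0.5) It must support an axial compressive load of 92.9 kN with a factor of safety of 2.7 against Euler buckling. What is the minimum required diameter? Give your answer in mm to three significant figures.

Required P_cr = n·P = 2.7 × 92.9 = 250.8 kN
L_e = K·L = 0.5 × 4.07 = 2.035 m
Required I = P_cr·L_e²/(π²E) = 2.508×10^5 × 2.035² / (π² × 1.12×10^10) = 9.397×10^-6 m⁴
I_req = 9.397×10^6 mm⁴
Solid circle: I = πd⁴/64  ⇒  d = (64I/π)^(1/4) = (64×9.397×10^6/π)^(1/4) = 118 mm

d ≈ 118 mm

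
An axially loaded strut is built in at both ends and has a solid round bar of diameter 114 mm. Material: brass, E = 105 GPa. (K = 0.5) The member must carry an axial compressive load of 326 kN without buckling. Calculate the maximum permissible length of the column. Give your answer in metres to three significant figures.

L_max ≈ 10.3 m

I = πd⁴/64 = π×114⁴/64 = 8.291×10^6 mm⁴
I = 8.291×10^-6 m⁴
At the buckling limit P_cr = P = 3.260×10^5 N
From P_cr = π²EI/(K·L)²:  L = (1/K)·√(π²EI/P_cr) = (1/0.5)·√(π²×1.05×10^11×8.291×10^-6/3.260×10^5)
L = 10.3 m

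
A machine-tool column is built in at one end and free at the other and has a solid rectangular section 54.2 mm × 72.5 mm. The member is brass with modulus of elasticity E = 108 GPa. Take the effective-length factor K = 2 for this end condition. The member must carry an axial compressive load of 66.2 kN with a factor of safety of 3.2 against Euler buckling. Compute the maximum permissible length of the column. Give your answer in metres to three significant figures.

Buckling occurs about the weak axis: I_min = h·b³/12 with b = 54.2 mm (the shorter side).
I_min = 72.5×54.2³/12 = 9.620×10^5 mm⁴
I = 9.620×10^-7 m⁴
Required critical load P_cr = n·P = 3.2 × 66.2 = 211.8 kN = 2.118×10^5 N
From P_cr = π²EI/(K·L)²:  L = (1/K)·√(π²EI/P_cr) = (1/2)·√(π²×1.08×10^11×9.620×10^-7/2.118×10^5)
L = 1.10 m

L_max ≈ 1.10 m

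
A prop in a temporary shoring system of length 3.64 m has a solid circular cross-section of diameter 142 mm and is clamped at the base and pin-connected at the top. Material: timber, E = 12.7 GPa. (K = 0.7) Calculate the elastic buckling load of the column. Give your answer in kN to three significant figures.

I = πd⁴/64 = π×142⁴/64 = 1.996×10^7 mm⁴
I = 1.996×10^7 mm⁴ = 1.996×10^-5 m⁴
Effective length L_e = K·L = 0.7 × 3.64 = 2.548 m
P_cr = π²EI / L_e² = π² × 12.7×10⁹ × 1.996×10^-5 / 2.548² = 3.853×10^5 N

P_cr ≈ 385 kN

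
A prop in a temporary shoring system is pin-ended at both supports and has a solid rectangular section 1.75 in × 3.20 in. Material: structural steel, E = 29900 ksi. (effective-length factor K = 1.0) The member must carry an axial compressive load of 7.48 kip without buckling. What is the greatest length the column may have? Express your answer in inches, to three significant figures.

L_max ≈ 237 in

Buckling occurs about the weak axis: I_min = h·b³/12 with b = 1.75 in (the shorter side).
I_min = 3.20×1.75³/12 = 1.429 in⁴
At the buckling limit P_cr = P = 7.480×10^3 lb
From P_cr = π²EI/(K·L)²:  L = (1/K)·√(π²EI/P_cr) = (1/1)·√(π²×2.99×10^7×1.429/7.480×10^3)
L = 237 in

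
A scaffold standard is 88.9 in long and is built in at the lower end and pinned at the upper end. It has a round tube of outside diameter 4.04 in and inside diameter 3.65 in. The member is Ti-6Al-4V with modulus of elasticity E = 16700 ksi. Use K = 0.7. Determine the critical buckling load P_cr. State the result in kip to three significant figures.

P_cr ≈ 186 kip

d_o = 4.04 in, d_i = 3.65 in
I = π(d_o⁴ − d_i⁴)/64 = π(4.04⁴ − 3.650⁴)/64 = 4.364 in⁴
Effective length L_e = K·L = 0.7 × 88.9 = 62.23 in
P_cr = π²EI / L_e² = π² × 16700×10³ × 4.364 / 62.23² = 1.857×10^5 lb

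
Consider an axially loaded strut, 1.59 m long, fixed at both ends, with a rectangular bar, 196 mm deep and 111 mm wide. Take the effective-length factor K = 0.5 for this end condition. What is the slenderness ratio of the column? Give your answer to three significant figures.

λ ≈ 24.8

Buckling occurs about the weak axis: I_min = h·b³/12 with b = 111 mm (the shorter side).
I_min = 196×111³/12 = 2.234×10^7 mm⁴
A = 2.176×10^4 mm²;  r_min = √(I/A) = √(2.234×10^7/2.176×10^4) = 32.04 mm
L_e = K·L = 0.5 × 1.59 m = 0.7950 m = 795.00 mm
λ = L_e / r_min = 795.00 / 32.04 = 24.8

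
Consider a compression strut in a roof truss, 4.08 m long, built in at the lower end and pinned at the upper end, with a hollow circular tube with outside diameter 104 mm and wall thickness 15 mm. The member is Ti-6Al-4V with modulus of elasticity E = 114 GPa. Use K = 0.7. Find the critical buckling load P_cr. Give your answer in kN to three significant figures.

Inner diameter d_i = 104 − 2×15 = 74.00 mm
I = π(d_o⁴ − d_i⁴)/64 = π(104⁴ − 74.00⁴)/64 = 4.271×10^6 mm⁴
I = 4.271×10^6 mm⁴ = 4.271×10^-6 m⁴
Effective length L_e = K·L = 0.7 × 4.08 = 2.856 m
P_cr = π²EI / L_e² = π² × 114×10⁹ × 4.271×10^-6 / 2.856² = 5.891×10^5 N

P_cr ≈ 589 kN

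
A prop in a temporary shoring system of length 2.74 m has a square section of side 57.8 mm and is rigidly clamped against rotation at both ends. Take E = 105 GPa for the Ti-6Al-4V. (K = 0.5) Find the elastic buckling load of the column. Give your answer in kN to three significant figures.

I = a⁴/12 = 57.8⁴/12 = 9.301×10^5 mm⁴
I = 9.301×10^5 mm⁴ = 9.301×10^-7 m⁴
Effective length L_e = K·L = 0.5 × 2.74 = 1.370 m
P_cr = π²EI / L_e² = π² × 105×10⁹ × 9.301×10^-7 / 1.370² = 5.135×10^5 N

P_cr ≈ 514 kN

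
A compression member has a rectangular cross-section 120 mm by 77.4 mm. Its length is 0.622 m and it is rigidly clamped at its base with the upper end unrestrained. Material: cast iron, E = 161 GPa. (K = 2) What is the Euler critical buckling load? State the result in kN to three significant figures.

P_cr ≈ 4760 kN

Buckling occurs about the weak axis: I_min = h·b³/12 with b = 77.4 mm (the shorter side).
I_min = 120×77.4³/12 = 4.637×10^6 mm⁴
I = 4.637×10^6 mm⁴ = 4.637×10^-6 m⁴
Effective length L_e = K·L = 2 × 0.622 = 1.244 m
P_cr = π²EI / L_e² = π² × 161×10⁹ × 4.637×10^-6 / 1.244² = 4.761×10^6 N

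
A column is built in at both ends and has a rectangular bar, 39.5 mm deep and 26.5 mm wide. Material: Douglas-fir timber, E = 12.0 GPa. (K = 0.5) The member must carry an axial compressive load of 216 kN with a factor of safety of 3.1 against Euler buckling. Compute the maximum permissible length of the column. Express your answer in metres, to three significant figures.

Buckling occurs about the weak axis: I_min = h·b³/12 with b = 26.5 mm (the shorter side).
I_min = 39.5×26.5³/12 = 6.126×10^4 mm⁴
I = 6.126×10^-8 m⁴
Required critical load P_cr = n·P = 3.1 × 216 = 669.6 kN = 6.696×10^5 N
From P_cr = π²EI/(K·L)²:  L = (1/K)·√(π²EI/P_cr) = (1/0.5)·√(π²×1.20×10^10×6.126×10^-8/6.696×10^5)
L = 0.208 m

L_max ≈ 0.208 m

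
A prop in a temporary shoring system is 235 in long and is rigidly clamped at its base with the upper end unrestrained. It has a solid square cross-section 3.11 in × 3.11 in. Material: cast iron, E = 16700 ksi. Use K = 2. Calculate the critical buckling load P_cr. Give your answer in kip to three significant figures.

I = a⁴/12 = 3.11⁴/12 = 7.796 in⁴
Effective length L_e = K·L = 2 × 235 = 470.0 in
P_cr = π²EI / L_e² = π² × 16700×10³ × 7.796 / 470.0² = 5.817×10^3 lb

P_cr ≈ 5.82 kip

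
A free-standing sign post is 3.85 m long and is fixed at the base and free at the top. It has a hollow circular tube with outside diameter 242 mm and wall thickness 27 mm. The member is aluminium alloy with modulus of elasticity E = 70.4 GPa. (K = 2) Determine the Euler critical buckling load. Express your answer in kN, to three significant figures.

P_cr ≈ 1250 kN

Inner diameter d_i = 242 − 2×27 = 188.0 mm
I = π(d_o⁴ − d_i⁴)/64 = π(242⁴ − 188.0⁴)/64 = 1.070×10^8 mm⁴
I = 1.070×10^8 mm⁴ = 1.070×10^-4 m⁴
Effective length L_e = K·L = 2 × 3.85 = 7.700 m
P_cr = π²EI / L_e² = π² × 70.4×10⁹ × 1.070×10^-4 / 7.700² = 1.254×10^6 N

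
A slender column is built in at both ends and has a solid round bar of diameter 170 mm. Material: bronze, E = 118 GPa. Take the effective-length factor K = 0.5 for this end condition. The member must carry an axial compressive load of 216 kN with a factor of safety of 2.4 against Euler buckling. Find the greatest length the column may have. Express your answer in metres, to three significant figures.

I = πd⁴/64 = π×170⁴/64 = 4.100×10^7 mm⁴
I = 4.100×10^-5 m⁴
Required critical load P_cr = n·P = 2.4 × 216 = 518.4 kN = 5.184×10^5 N
From P_cr = π²EI/(K·L)²:  L = (1/K)·√(π²EI/P_cr) = (1/0.5)·√(π²×1.18×10^11×4.100×10^-5/5.184×10^5)
L = 19.2 m

L_max ≈ 19.2 m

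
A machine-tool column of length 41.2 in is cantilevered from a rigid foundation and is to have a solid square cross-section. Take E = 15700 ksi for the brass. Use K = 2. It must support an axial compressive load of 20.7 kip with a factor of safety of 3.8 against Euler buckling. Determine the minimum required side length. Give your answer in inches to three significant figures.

Required P_cr = n·P = 3.8 × 20.7 = 78.66 kip
L_e = K·L = 2 × 41.2 = 82.40 in
Required I = P_cr·L_e²/(π²E) = 7.866×10^4 × 82.40² / (π² × 1.57×10^7) = 3.447 in⁴
Solid square: I = a⁴/12  ⇒  a = (12I)^(1/4) = (12×3.447)^(1/4) = 2.54 in

a ≈ 2.54 in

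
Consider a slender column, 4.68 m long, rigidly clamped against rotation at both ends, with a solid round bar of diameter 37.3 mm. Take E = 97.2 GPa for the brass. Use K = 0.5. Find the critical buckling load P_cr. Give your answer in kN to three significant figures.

I = πd⁴/64 = π×37.3⁴/64 = 9.502×10^4 mm⁴
I = 9.502×10^4 mm⁴ = 9.502×10^-8 m⁴
Effective length L_e = K·L = 0.5 × 4.68 = 2.340 m
P_cr = π²EI / L_e² = π² × 97.2×10⁹ × 9.502×10^-8 / 2.340² = 1.665×10^4 N

P_cr ≈ 16.6 kN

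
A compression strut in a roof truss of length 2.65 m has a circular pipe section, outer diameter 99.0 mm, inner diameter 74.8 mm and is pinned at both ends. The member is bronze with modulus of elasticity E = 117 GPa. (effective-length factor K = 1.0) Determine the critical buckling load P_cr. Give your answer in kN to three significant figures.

P_cr ≈ 523 kN

d_o = 99.0 mm, d_i = 74.8 mm
I = π(d_o⁴ − d_i⁴)/64 = π(99.0⁴ − 74.80⁴)/64 = 3.179×10^6 mm⁴
I = 3.179×10^6 mm⁴ = 3.179×10^-6 m⁴
Effective length L_e = K·L = 1 × 2.65 = 2.650 m
P_cr = π²EI / L_e² = π² × 117×10⁹ × 3.179×10^-6 / 2.650² = 5.227×10^5 N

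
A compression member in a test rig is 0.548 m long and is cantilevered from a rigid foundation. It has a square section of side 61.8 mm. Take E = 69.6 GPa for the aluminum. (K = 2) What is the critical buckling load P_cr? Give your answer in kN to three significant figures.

P_cr ≈ 695 kN

I = a⁴/12 = 61.8⁴/12 = 1.216×10^6 mm⁴
I = 1.216×10^6 mm⁴ = 1.216×10^-6 m⁴
Effective length L_e = K·L = 2 × 0.548 = 1.096 m
P_cr = π²EI / L_e² = π² × 69.6×10⁹ × 1.216×10^-6 / 1.096² = 6.951×10^5 N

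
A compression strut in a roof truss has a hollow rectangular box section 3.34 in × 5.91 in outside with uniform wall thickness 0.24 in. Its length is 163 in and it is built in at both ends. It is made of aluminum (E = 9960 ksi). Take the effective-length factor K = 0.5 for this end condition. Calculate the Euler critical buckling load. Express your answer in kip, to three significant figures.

Inner dimensions: h_i = 5.91 − 2×0.24 = 5.430 in, b_i = 3.34 − 2×0.24 = 2.860 in
Weak-axis I_min = (h_o·b_o³ − h_i·b_i³)/12 with b_o = 3.34, b_i = 2.860 in (shorter outer/inner sides).
I_min = (5.91×3.34³ − 5.430×2.860³)/12 = 7.765 in⁴
Effective length L_e = K·L = 0.5 × 163 = 81.50 in
P_cr = π²EI / L_e² = π² × 9960×10³ × 7.765 / 81.50² = 1.149×10^5 lb

P_cr ≈ 115 kip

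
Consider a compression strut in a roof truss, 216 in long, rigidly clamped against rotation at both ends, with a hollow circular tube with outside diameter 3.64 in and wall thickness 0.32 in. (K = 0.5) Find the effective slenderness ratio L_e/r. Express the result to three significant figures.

λ ≈ 91.6

Inner diameter d_i = 3.64 − 2×0.32 = 3.000 in
I = π(d_o⁴ − d_i⁴)/64 = π(3.64⁴ − 3.000⁴)/64 = 4.641 in⁴
A = 3.338 in²;  r_min = √(I/A) = √(4.641/3.338) = 1.179 in
L_e = K·L = 0.5 × 216 = 108.0 in
λ = L_e / r_min = 108.00 / 1.179 = 91.6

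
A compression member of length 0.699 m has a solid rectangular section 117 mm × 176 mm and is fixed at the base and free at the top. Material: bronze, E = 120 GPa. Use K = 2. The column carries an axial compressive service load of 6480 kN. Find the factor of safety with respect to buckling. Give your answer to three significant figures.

n ≈ 2.20

Buckling occurs about the weak axis: I_min = h·b³/12 with b = 117 mm (the shorter side).
I_min = 176×117³/12 = 2.349×10^7 mm⁴
I = 2.349×10^7 mm⁴ = 2.349×10^-5 m⁴
Effective length L_e = K·L = 2 × 0.699 = 1.398 m
P_cr = π²EI / L_e² = π² × 120×10⁹ × 2.349×10^-5 / 1.398² = 1.423×10^7 N
Factor of safety n = P_cr / P = 14235 / 6480 = 2.20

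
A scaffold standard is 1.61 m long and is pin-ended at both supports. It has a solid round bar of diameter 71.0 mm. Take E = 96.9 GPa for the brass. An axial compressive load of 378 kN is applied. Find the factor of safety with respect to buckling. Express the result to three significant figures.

n ≈ 1.22

I = πd⁴/64 = π×71.0⁴/64 = 1.247×10^6 mm⁴
I = 1.247×10^6 mm⁴ = 1.247×10^-6 m⁴
Effective length L_e = K·L = 1 × 1.61 = 1.610 m
P_cr = π²EI / L_e² = π² × 96.9×10⁹ × 1.247×10^-6 / 1.610² = 4.602×10^5 N
Factor of safety n = P_cr / P = 460.23 / 378 = 1.22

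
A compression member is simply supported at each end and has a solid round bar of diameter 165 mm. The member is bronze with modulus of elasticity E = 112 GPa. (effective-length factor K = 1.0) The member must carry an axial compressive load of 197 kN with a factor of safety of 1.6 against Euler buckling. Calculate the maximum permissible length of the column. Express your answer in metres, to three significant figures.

I = πd⁴/64 = π×165⁴/64 = 3.638×10^7 mm⁴
I = 3.638×10^-5 m⁴
Required critical load P_cr = n·P = 1.6 × 197 = 315.2 kN = 3.152×10^5 N
From P_cr = π²EI/(K·L)²:  L = (1/K)·√(π²EI/P_cr) = (1/1)·√(π²×1.12×10^11×3.638×10^-5/3.152×10^5)
L = 11.3 m

L_max ≈ 11.3 m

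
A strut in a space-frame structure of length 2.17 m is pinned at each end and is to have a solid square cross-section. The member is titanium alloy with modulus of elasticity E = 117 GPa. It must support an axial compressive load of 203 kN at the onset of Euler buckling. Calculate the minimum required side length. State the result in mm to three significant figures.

a ≈ 56.1 mm

L_e = K·L = 1 × 2.17 = 2.170 m
Required I = P_cr·L_e²/(π²E) = 2.030×10^5 × 2.170² / (π² × 1.17×10^11) = 8.278×10^-7 m⁴
I_req = 8.278×10^5 mm⁴
Solid square: I = a⁴/12  ⇒  a = (12I)^(1/4) = (12×8.278×10^5)^(1/4) = 56.1 mm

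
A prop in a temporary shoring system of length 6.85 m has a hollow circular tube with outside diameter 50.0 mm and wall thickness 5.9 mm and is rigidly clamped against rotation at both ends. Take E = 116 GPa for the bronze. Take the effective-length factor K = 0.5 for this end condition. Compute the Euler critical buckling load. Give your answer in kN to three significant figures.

P_cr ≈ 19.7 kN

Inner diameter d_i = 50.0 − 2×5.9 = 38.20 mm
I = π(d_o⁴ − d_i⁴)/64 = π(50.0⁴ − 38.20⁴)/64 = 2.023×10^5 mm⁴
I = 2.023×10^5 mm⁴ = 2.023×10^-7 m⁴
Effective length L_e = K·L = 0.5 × 6.85 = 3.425 m
P_cr = π²EI / L_e² = π² × 116×10⁹ × 2.023×10^-7 / 3.425² = 1.974×10^4 N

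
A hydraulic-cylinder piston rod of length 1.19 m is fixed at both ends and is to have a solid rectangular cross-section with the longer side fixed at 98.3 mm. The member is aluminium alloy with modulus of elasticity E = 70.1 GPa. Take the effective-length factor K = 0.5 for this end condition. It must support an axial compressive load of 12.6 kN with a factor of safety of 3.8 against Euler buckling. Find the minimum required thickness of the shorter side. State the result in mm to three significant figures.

b ≈ 14.4 mm

Required P_cr = n·P = 3.8 × 12.6 = 47.88 kN
L_e = K·L = 0.5 × 1.19 = 0.5950 m
Required I = P_cr·L_e²/(π²E) = 4.788×10^4 × 0.5950² / (π² × 7.01×10^10) = 2.450×10^-8 m⁴
I_req = 2.450×10^4 mm⁴
Rectangle, weak axis: I_min = h·b³/12 with h = 98.3 mm fixed  ⇒  b = (12I/h)^(1/3) = 14.4 mm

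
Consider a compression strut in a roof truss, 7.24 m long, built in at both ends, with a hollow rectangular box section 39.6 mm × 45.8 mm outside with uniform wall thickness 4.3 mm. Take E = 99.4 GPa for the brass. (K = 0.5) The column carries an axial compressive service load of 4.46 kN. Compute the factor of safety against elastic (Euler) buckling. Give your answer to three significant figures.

n ≈ 2.43

Inner dimensions: h_i = 45.8 − 2×4.3 = 37.20 mm, b_i = 39.6 − 2×4.3 = 31.00 mm
Weak-axis I_min = (h_o·b_o³ − h_i·b_i³)/12 with b_o = 39.6, b_i = 31.00 mm (shorter outer/inner sides).
I_min = (45.8×39.6³ − 37.20×31.00³)/12 = 1.447×10^5 mm⁴
I = 1.447×10^5 mm⁴ = 1.447×10^-7 m⁴
Effective length L_e = K·L = 0.5 × 7.24 = 3.620 m
P_cr = π²EI / L_e² = π² × 99.4×10⁹ × 1.447×10^-7 / 3.620² = 1.083×10^4 N
Factor of safety n = P_cr / P = 10.830 / 4.46 = 2.43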